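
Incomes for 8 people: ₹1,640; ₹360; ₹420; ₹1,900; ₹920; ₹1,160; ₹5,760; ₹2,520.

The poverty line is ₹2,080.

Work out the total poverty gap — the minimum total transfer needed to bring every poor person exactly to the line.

Poor units: ₹360, ₹420, ₹920, ₹1,160, ₹1,640, ₹1,900 (q = 6 of N = 8).
Individual gaps: 2080−360 = 1720; 2080−420 = 1660; 2080−920 = 1160; 2080−1160 = 920; 2080−1640 = 440; 2080−1900 = 180.
Aggregate gap = ₹6,080.

₹6,080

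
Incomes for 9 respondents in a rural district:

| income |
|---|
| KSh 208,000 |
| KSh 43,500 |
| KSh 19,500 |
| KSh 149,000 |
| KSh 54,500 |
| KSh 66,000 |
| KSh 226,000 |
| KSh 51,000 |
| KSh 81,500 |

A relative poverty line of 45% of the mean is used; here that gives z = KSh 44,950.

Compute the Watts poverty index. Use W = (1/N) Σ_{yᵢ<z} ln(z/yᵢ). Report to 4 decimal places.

Poor units: KSh 19,500, KSh 43,500 (q = 2 of N = 9).
ln(z/y) terms: ln(44950/19500) = 0.8351; ln(44950/43500) = 0.0328.
W = 0.867926 / 9 = 0.0964.

0.0964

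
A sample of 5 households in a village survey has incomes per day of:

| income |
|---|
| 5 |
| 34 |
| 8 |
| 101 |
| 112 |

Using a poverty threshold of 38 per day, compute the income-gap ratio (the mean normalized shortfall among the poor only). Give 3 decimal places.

0.588

Poor units: 5, 8, 34 (q = 3 of N = 5).
Shortfall ratios (z−y)/z: 0.8684, 0.7895, 0.1053; sum = 1.763158.
I averages over the q = 3 poor units only: 1.763158 / 3 = 0.588.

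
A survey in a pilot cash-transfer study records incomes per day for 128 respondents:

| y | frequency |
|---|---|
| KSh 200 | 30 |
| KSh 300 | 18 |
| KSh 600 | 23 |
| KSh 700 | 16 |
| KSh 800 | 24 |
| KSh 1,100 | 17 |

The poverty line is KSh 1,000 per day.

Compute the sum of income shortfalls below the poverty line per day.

KSh 55,400

Incomes under z: 30×KSh 200, 18×KSh 300, 23×KSh 600, 16×KSh 700, 24×KSh 800 (q = 111 of N = 128).
Individual gaps: 30×(1000−200) = 24000; 18×(1000−300) = 12600; 23×(1000−600) = 9200; 16×(1000−700) = 4800; 24×(1000−800) = 4800.
Aggregate gap = KSh 55,400.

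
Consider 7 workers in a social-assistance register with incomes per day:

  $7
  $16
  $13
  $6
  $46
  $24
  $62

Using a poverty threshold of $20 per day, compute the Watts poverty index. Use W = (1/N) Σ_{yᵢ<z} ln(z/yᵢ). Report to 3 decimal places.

0.415

Below the line: $6, $7, $13, $16 (q = 4 of N = 7).
Log shortfalls: ln(20/6) = 1.2040; ln(20/7) = 1.0498; ln(20/13) = 0.4308; ln(20/16) = 0.2231.
W = 2.907721 / 7 = 0.415.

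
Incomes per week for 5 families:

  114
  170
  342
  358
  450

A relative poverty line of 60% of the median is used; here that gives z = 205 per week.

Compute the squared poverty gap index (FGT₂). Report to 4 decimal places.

0.0452

Below the line: 114, 170 (q = 2 of N = 5).
Shortfall ratios: (205−114)/205 = 0.4439; (205−170)/205 = 0.1707.
Squared: 0.1970; 0.0291.
Sum = 0.226199; P₂ = 0.226199 / 5 = 0.0452.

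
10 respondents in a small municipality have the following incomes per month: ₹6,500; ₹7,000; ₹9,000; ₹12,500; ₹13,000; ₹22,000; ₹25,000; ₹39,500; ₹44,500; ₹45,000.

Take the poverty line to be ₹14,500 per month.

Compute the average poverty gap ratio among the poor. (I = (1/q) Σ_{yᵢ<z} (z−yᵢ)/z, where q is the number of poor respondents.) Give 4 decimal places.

0.3379

Incomes under z: ₹6,500, ₹7,000, ₹9,000, ₹12,500, ₹13,000 (q = 5 of N = 10).
Relative gaps: 0.5517, 0.5172, 0.3793, 0.1379, 0.1034; sum = 1.689655.
I averages over the q = 5 poor units only: 1.689655 / 5 = 0.3379.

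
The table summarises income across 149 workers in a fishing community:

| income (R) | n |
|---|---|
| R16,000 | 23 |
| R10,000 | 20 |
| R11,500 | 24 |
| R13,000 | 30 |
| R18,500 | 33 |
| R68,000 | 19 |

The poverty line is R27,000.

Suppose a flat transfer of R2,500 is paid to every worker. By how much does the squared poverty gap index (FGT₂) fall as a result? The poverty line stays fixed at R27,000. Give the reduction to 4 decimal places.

Before: below the line — 20×R10,000, 24×R11,500, 30×R13,000, 23×R16,000, 33×R18,500; squared poverty gap index (FGT₂) = 0.208001.
After the R2,500 transfer: below the line — 20×R12,500, 24×R14,000, 30×R15,500, 23×R18,500, 33×R21,000; squared poverty gap index (FGT₂) = 0.138815.
Reduction = 0.208001 − 0.138815 = 0.0692.

0.0692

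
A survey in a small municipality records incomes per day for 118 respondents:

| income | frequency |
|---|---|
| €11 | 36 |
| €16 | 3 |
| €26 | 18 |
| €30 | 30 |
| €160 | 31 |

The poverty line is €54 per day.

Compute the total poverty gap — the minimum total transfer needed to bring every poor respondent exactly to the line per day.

Poor units: 36×€11, 3×€16, 18×€26, 30×€30 (q = 87 of N = 118).
Individual gaps: 36×(54−11) = 1548; 3×(54−16) = 114; 18×(54−26) = 504; 30×(54−30) = 720.
Aggregate gap = €2,886.

€2,886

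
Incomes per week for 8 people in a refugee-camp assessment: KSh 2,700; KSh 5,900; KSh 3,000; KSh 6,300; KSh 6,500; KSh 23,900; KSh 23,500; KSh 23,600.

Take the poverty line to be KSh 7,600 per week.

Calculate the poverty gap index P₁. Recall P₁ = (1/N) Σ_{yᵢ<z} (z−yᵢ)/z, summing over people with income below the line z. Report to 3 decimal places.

0.224

Below z: KSh 2,700, KSh 3,000, KSh 5,900, KSh 6,300, KSh 6,500 (q = 5 of N = 8).
Relative gaps: (7600−2700)/7600 = 0.6447; (7600−3000)/7600 = 0.6053; (7600−5900)/7600 = 0.2237; (7600−6300)/7600 = 0.1711; (7600−6500)/7600 = 0.1447.
Σ = 1.789474. Dividing by the full population N = 8 gives P₁ = 0.224.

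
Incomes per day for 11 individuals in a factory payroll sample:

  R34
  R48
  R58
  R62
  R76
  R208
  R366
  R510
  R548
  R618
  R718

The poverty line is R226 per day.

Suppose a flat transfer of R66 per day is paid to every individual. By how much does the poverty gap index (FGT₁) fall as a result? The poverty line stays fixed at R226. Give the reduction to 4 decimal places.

0.1400

Before: below the line — R34, R48, R58, R62, R76, R208; poverty gap index (FGT₁) = 0.349960.
After the R66 transfer: below the line — R100, R114, R124, R128, R142; poverty gap index (FGT₁) = 0.209976.
Reduction = 0.349960 − 0.209976 = 0.1400.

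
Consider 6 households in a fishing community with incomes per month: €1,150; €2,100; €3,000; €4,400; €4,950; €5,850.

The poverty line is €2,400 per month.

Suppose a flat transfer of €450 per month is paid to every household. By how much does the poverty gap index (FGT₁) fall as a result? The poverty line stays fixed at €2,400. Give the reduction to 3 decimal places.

Before: below the line — €1,150, €2,100; poverty gap index (FGT₁) = 0.10764.
After the €450 transfer: below the line — €1,600; poverty gap index (FGT₁) = 0.05556.
Reduction = 0.10764 − 0.05556 = 0.052.

0.052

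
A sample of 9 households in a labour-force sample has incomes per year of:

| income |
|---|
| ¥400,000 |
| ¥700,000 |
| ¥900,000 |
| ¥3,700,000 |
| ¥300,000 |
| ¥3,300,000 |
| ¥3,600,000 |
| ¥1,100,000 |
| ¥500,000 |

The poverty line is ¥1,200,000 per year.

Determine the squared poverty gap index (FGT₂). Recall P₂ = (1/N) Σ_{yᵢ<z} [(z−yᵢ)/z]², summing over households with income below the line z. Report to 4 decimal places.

Incomes under z: ¥300,000, ¥400,000, ¥500,000, ¥700,000, ¥900,000, ¥1,100,000 (q = 6 of N = 9).
Normalized shortfalls: (1200000−300000)/1200000 = 0.7500; (1200000−400000)/1200000 = 0.6667; (1200000−500000)/1200000 = 0.5833; (1200000−700000)/1200000 = 0.4167; (1200000−900000)/1200000 = 0.2500; (1200000−1100000)/1200000 = 0.0833.
Squared: 0.5625; 0.4444; 0.3403; 0.1736; 0.0625; 0.0069.
Sum = 1.590278; P₂ = 1.590278 / 9 = 0.1767.

0.1767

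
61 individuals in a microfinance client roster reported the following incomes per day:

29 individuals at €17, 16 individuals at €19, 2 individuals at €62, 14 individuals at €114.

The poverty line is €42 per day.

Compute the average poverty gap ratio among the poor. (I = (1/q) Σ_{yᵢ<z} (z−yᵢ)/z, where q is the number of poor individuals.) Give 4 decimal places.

Below the line: 29×€17, 16×€19 (q = 45 of N = 61).
Relative gaps: 0.5952 (×29), 0.5476 (×16); sum = 26.023810.
The income-gap ratio divides by q (the poor only): 26.023810 / 45 = 0.5783.

0.5783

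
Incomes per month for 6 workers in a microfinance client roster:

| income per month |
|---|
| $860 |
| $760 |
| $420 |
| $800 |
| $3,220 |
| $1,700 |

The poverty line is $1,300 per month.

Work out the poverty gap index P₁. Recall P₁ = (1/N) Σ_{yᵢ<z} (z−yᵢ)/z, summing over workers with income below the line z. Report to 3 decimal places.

Below z: $420, $760, $800, $860 (q = 4 of N = 6).
Normalized shortfalls: (1300−420)/1300 = 0.6769; (1300−760)/1300 = 0.4154; (1300−800)/1300 = 0.3846; (1300−860)/1300 = 0.3385.
Σ = 1.815385. Dividing by the full population N = 6 gives P₁ = 0.303.

0.303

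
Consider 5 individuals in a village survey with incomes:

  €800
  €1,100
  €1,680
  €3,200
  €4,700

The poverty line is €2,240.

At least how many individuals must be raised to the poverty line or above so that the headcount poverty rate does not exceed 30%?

3 of the 5 individuals are poor, so H = 3/5 = 0.600.
A headcount ratio of at most 30% allows at most ⌊0.30 × 5⌋ = 1 poor individuals.
So at least 3 − 1 = 2 must be lifted.

2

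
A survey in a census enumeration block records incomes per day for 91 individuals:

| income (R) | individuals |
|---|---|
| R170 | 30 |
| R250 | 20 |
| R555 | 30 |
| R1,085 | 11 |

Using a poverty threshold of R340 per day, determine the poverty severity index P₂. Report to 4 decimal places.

0.0978

Below z: 30×R170, 20×R250 (q = 50 of N = 91).
Gap ratios (z−y)/z: (340−170)/340 = 0.5000 (×30); (340−250)/340 = 0.2647 (×20).
Squared: 0.2500 (×30); 0.0701 (×20).
Sum = 8.901384; P₂ = 8.901384 / 91 = 0.0978.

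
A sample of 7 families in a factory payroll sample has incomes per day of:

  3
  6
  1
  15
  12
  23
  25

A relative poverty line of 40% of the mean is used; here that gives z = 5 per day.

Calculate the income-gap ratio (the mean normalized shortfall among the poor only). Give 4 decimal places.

Below z: 1, 3 (q = 2 of N = 7).
Shortfall ratios (z−y)/z: 0.8000, 0.4000; sum = 1.200000.
I averages over the q = 2 poor units only: 1.200000 / 2 = 0.6000.

0.6000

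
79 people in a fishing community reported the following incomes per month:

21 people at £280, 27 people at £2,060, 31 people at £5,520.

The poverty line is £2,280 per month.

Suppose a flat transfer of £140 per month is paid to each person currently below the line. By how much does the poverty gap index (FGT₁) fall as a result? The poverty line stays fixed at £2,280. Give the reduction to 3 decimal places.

Before: below the line — 21×£280, 27×£2,060; poverty gap index (FGT₁) = 0.26616.
After the £140 transfer: below the line — 21×£420, 27×£2,200; poverty gap index (FGT₁) = 0.22885.
Reduction = 0.26616 − 0.22885 = 0.037.

0.037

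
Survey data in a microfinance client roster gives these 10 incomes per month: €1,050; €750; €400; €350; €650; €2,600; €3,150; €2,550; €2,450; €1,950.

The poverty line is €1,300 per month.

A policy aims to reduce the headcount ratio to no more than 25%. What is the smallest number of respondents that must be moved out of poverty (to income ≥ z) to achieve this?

3

5 of the 10 respondents are poor, so H = 5/10 = 0.500.
A headcount ratio of at most 25% allows at most ⌊0.25 × 10⌋ = 2 poor respondents.
So at least 5 − 2 = 3 must be lifted.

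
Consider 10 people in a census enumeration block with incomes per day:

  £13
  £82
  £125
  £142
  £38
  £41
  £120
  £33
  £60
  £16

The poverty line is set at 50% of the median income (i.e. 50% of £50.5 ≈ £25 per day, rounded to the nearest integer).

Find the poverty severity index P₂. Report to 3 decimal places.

Incomes under z: £13, £16 (q = 2 of N = 10).
Gap ratios (z−y)/z: (25−13)/25 = 0.4800; (25−16)/25 = 0.3600.
Squared: 0.2304; 0.1296.
Sum = 0.360000; P₂ = 0.360000 / 10 = 0.036.

0.036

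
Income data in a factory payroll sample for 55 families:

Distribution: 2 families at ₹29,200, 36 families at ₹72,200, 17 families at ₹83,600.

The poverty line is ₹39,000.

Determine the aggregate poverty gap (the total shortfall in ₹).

Below z: 2×₹29,200 (q = 2 of N = 55).
Individual gaps: 2×(39000−29200) = 19600.
Aggregate gap = ₹19,600.

₹19,600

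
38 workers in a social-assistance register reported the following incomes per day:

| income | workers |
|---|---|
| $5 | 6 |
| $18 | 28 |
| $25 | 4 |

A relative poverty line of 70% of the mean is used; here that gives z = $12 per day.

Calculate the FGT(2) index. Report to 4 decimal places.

0.0537

Below the line: 6×$5 (q = 6 of N = 38).
Relative gaps: (12−5)/12 = 0.5833 (×6).
Squared: 0.3403 (×6).
Sum = 2.041667; P₂ = 2.041667 / 38 = 0.0537.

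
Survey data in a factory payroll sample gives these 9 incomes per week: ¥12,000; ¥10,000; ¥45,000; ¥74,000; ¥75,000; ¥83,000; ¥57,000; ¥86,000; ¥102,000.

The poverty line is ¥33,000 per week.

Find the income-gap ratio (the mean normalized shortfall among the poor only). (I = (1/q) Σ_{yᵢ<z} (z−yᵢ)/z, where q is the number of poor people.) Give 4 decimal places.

Below the line: ¥10,000, ¥12,000 (q = 2 of N = 9).
Shortfall ratios (z−y)/z: 0.6970, 0.6364; sum = 1.333333.
I averages over the q = 2 poor units only: 1.333333 / 2 = 0.6667.

0.6667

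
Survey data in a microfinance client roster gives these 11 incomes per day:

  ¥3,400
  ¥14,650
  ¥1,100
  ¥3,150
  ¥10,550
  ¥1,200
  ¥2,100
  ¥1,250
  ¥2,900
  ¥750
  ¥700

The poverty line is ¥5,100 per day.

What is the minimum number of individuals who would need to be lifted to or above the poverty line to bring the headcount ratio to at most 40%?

Currently q = 9 of N = 11 are below the line (H = 0.818).
A headcount ratio of at most 40% allows at most ⌊0.40 × 11⌋ = 4 poor individuals.
So at least 9 − 4 = 5 must be lifted.

5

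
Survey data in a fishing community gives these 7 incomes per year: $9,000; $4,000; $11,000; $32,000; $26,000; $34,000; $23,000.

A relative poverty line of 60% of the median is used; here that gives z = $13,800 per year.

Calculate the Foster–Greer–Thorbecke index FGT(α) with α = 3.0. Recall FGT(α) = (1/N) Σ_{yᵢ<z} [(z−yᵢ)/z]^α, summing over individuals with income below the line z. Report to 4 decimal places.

Poor units: $4,000, $9,000, $11,000 (q = 3 of N = 7).
Shortfall ratios: (13800−4000)/13800 = 0.7101; (13800−9000)/13800 = 0.3478; (13800−11000)/13800 = 0.2029.
Raised to α = 3.0: 0.35813; 0.04208; 0.00835.
Sum = 0.408564; FGT(3.0) = 0.408564 / 7 = 0.0584.

0.0584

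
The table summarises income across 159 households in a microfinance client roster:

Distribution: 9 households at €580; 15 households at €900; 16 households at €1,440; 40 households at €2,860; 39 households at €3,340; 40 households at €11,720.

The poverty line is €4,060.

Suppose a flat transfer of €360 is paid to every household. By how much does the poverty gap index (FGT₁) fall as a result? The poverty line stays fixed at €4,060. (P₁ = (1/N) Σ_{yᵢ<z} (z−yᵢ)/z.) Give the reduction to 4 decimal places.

Before: below the line — 9×€580, 15×€900, 16×€1,440, 40×€2,860, 39×€3,340; poverty gap index (FGT₁) = 0.304737.
After the €360 transfer: below the line — 9×€940, 15×€1,260, 16×€1,800, 40×€3,220, 39×€3,700; poverty gap index (FGT₁) = 0.238374.
Reduction = 0.304737 − 0.238374 = 0.0664.

0.0664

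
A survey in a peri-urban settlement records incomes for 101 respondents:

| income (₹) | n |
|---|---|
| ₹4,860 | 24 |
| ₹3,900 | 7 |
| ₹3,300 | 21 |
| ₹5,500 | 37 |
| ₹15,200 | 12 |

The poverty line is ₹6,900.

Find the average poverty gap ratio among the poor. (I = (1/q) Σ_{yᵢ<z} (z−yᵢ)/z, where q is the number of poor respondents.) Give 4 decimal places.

0.3214

Incomes under z: 21×₹3,300, 7×₹3,900, 24×₹4,860, 37×₹5,500 (q = 89 of N = 101).
Shortfall ratios (z−y)/z: 0.5217 (×21), 0.4348 (×7), 0.2957 (×24), 0.2029 (×37); sum = 28.602899.
I averages over the q = 89 poor units only: 28.602899 / 89 = 0.3214.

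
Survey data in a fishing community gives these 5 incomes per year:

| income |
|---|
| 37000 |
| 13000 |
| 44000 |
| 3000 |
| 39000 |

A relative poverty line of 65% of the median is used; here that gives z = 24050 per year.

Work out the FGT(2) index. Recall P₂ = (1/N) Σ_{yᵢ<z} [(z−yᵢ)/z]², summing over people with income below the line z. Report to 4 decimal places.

0.1954

Incomes under z: 3000, 13000 (q = 2 of N = 5).
Gap ratios (z−y)/z: (24050−3000)/24050 = 0.8753; (24050−13000)/24050 = 0.4595.
Squared: 0.7661; 0.2111.
Sum = 0.977183; P₂ = 0.977183 / 5 = 0.1954.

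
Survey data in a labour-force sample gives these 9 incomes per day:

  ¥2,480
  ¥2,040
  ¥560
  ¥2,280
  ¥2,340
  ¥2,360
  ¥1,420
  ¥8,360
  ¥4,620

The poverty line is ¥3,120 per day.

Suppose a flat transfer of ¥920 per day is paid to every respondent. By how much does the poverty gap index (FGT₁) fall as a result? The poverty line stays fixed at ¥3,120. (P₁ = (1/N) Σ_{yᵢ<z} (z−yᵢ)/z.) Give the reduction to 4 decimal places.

0.2058

Before: below the line — ¥560, ¥1,420, ¥2,040, ¥2,280, ¥2,340, ¥2,360, ¥2,480; poverty gap index (FGT₁) = 0.297721.
After the ¥920 transfer: below the line — ¥1,480, ¥2,340, ¥2,960; poverty gap index (FGT₁) = 0.091880.
Reduction = 0.297721 − 0.091880 = 0.2058.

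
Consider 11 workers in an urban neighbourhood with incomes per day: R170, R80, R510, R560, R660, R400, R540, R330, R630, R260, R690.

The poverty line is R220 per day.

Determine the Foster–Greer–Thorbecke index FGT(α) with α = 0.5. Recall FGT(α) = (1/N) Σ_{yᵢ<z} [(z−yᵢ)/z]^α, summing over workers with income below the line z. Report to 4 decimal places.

0.1159

Incomes under z: R80, R170 (q = 2 of N = 11).
Shortfall ratios: (220−80)/220 = 0.6364; (220−170)/220 = 0.2273.
Raised to α = 0.5: 0.79772; 0.47673.
Sum = 1.274455; FGT(0.5) = 1.274455 / 11 = 0.1159.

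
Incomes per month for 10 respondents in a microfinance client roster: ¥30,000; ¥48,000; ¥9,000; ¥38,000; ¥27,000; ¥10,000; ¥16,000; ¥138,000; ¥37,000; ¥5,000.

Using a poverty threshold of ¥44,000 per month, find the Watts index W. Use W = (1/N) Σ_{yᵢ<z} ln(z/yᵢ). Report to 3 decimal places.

Below the line: ¥5,000, ¥9,000, ¥10,000, ¥16,000, ¥27,000, ¥30,000, ¥37,000, ¥38,000 (q = 8 of N = 10).
ln(z/y) terms: ln(44000/5000) = 2.1748; ln(44000/9000) = 1.5870; ln(44000/10000) = 1.4816; ln(44000/16000) = 1.0116; ln(44000/27000) = 0.4884; ln(44000/30000) = 0.3830; ln(44000/37000) = 0.1733; ln(44000/38000) = 0.1466.
W = 7.446142 / 10 = 0.745.

0.745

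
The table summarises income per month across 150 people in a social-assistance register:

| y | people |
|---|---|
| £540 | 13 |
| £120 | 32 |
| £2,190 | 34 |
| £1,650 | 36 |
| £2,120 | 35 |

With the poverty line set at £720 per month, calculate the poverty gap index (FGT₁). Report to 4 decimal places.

Incomes under z: 32×£120, 13×£540 (q = 45 of N = 150).
Normalized shortfalls: (720−120)/720 = 0.8333 (×32); (720−540)/720 = 0.2500 (×13).
Sum of shortfalls = 29.916667; P₁ averages over all N: 29.916667 / 150 = 0.1994.

0.1994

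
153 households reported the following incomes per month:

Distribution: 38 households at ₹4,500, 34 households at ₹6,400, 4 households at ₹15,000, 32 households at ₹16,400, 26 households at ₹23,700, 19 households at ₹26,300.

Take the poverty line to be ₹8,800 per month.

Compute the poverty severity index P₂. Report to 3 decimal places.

Poor units: 38×₹4,500, 34×₹6,400 (q = 72 of N = 153).
Normalized shortfalls: (8800−4500)/8800 = 0.4886 (×38); (8800−6400)/8800 = 0.2727 (×34).
Squared: 0.2388 (×38); 0.0744 (×34).
Sum = 11.602014; P₂ = 11.602014 / 153 = 0.076.

0.076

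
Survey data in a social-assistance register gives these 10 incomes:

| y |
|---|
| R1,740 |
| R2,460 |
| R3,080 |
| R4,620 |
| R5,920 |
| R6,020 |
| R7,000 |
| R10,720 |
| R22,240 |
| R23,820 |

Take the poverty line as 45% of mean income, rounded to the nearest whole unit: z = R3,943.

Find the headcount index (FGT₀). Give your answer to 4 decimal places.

3 of the 10 individuals have income below R3,943.
H = 3/10 = 0.3000.

0.3000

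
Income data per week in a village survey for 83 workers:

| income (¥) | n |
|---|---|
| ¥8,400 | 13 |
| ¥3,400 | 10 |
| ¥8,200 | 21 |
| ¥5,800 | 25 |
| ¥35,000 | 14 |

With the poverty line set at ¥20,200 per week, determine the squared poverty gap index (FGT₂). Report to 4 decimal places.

0.3791

Incomes under z: 10×¥3,400, 25×¥5,800, 21×¥8,200, 13×¥8,400 (q = 69 of N = 83).
Relative gaps: (20200−3400)/20200 = 0.8317 (×10); (20200−5800)/20200 = 0.7129 (×25); (20200−8200)/20200 = 0.5941 (×21); (20200−8400)/20200 = 0.5842 (×13).
Squared: 0.6917 (×10); 0.5082 (×25); 0.3529 (×21); 0.3412 (×13).
Sum = 31.468778; P₂ = 31.468778 / 83 = 0.3791.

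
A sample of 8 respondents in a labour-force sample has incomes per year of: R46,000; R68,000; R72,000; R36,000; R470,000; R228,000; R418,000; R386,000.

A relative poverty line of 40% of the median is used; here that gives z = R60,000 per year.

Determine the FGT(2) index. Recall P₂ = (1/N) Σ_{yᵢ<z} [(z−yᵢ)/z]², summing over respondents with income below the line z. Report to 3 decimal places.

Incomes under z: R36,000, R46,000 (q = 2 of N = 8).
Normalized shortfalls: (60000−36000)/60000 = 0.4000; (60000−46000)/60000 = 0.2333.
Squared: 0.1600; 0.0544.
Sum = 0.214444; P₂ = 0.214444 / 8 = 0.027.

0.027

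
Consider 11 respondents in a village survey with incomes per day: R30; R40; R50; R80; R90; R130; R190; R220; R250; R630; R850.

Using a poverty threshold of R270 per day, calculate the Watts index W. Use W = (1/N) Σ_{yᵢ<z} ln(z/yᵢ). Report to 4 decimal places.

0.8611

Below the line: R30, R40, R50, R80, R90, R130, R190, R220, R250 (q = 9 of N = 11).
Log shortfalls: ln(270/30) = 2.1972; ln(270/40) = 1.9095; ln(270/50) = 1.6864; ln(270/80) = 1.2164; ln(270/90) = 1.0986; ln(270/130) = 0.7309; ln(270/190) = 0.3514; ln(270/220) = 0.2048; ln(270/250) = 0.0770.
W = 9.472214 / 11 = 0.8611.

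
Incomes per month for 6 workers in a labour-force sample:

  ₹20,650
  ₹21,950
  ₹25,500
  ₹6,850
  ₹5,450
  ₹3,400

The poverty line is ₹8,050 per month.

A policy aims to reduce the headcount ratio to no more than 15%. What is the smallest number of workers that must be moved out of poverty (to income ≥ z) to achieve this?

3

3 of the 6 workers are poor, so H = 3/6 = 0.500.
A headcount ratio of at most 15% allows at most ⌊0.15 × 6⌋ = 0 poor workers.
So at least 3 − 0 = 3 must be lifted.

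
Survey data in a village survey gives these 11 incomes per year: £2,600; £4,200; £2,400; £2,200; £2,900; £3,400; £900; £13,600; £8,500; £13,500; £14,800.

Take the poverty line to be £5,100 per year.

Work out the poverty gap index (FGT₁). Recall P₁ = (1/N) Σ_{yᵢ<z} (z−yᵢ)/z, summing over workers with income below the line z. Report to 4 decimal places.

0.3048

Poor units: £900, £2,200, £2,400, £2,600, £2,900, £3,400, £4,200 (q = 7 of N = 11).
Gap ratios (z−y)/z: (5100−900)/5100 = 0.8235; (5100−2200)/5100 = 0.5686; (5100−2400)/5100 = 0.5294; (5100−2600)/5100 = 0.4902; (5100−2900)/5100 = 0.4314; (5100−3400)/5100 = 0.3333; (5100−4200)/5100 = 0.1765.
Sum of shortfalls = 3.352941; P₁ averages over all N: 3.352941 / 11 = 0.3048.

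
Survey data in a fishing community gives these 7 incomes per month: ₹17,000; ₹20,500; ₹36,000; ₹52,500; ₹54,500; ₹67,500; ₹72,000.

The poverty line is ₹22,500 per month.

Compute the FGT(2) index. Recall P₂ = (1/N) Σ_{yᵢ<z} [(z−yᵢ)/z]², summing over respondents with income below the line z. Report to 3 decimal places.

Poor units: ₹17,000, ₹20,500 (q = 2 of N = 7).
Shortfall ratios: (22500−17000)/22500 = 0.2444; (22500−20500)/22500 = 0.0889.
Squared: 0.0598; 0.0079.
Sum = 0.067654; P₂ = 0.067654 / 7 = 0.010.

0.010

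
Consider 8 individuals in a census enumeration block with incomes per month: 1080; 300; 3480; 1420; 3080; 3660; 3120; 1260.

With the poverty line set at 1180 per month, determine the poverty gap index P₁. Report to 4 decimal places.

0.1038

Poor units: 300, 1080 (q = 2 of N = 8).
Relative gaps: (1180−300)/1180 = 0.7458; (1180−1080)/1180 = 0.0847.
Σ = 0.830508. Dividing by the full population N = 8 gives P₁ = 0.1038.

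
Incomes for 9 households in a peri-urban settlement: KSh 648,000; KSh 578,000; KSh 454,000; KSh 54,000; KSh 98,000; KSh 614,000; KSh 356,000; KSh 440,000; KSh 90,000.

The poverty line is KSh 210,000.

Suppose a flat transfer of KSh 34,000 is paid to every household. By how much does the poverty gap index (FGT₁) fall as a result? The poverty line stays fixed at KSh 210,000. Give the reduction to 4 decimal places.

0.0540

Before: below the line — KSh 54,000, KSh 90,000, KSh 98,000; poverty gap index (FGT₁) = 0.205291.
After the KSh 34,000 transfer: below the line — KSh 88,000, KSh 124,000, KSh 132,000; poverty gap index (FGT₁) = 0.151323.
Reduction = 0.205291 − 0.151323 = 0.0540.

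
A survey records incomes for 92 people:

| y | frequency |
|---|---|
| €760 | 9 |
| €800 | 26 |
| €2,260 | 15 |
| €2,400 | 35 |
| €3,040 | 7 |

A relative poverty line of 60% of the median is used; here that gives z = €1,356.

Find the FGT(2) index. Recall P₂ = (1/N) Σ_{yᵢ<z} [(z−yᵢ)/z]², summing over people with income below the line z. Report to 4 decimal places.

0.0664

Below z: 9×€760, 26×€800 (q = 35 of N = 92).
Shortfall ratios: (1356−760)/1356 = 0.4395 (×9); (1356−800)/1356 = 0.4100 (×26).
Squared: 0.1932 (×9); 0.1681 (×26).
Sum = 6.109893; P₂ = 6.109893 / 92 = 0.0664.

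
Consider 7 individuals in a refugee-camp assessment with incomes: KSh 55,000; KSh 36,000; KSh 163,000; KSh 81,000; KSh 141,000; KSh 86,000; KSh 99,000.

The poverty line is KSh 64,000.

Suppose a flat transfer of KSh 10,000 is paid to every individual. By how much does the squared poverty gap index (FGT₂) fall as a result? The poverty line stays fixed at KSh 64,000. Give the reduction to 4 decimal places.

Before: below the line — KSh 36,000, KSh 55,000; squared poverty gap index (FGT₂) = 0.030169.
After the KSh 10,000 transfer: below the line — KSh 46,000; squared poverty gap index (FGT₂) = 0.011300.
Reduction = 0.030169 − 0.011300 = 0.0189.

0.0189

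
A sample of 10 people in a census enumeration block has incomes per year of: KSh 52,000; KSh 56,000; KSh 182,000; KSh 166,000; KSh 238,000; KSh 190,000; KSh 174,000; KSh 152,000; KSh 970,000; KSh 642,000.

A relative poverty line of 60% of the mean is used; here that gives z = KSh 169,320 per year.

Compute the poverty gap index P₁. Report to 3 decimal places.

0.148

Below the line: KSh 52,000, KSh 56,000, KSh 152,000, KSh 166,000 (q = 4 of N = 10).
Relative gaps: (169320−52000)/169320 = 0.6929; (169320−56000)/169320 = 0.6693; (169320−152000)/169320 = 0.1023; (169320−166000)/169320 = 0.0196.
Σ = 1.484054. Dividing by the full population N = 10 gives P₁ = 0.148.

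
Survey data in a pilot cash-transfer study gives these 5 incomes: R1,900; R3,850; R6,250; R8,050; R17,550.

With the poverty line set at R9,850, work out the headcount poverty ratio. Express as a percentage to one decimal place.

80.0%

4 of the 5 families have income below R9,850.
H = 4/5 = 80.0%.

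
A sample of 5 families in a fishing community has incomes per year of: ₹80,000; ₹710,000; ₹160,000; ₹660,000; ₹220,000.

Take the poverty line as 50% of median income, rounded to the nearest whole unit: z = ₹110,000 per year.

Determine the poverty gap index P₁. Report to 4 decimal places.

0.0545

Poor units: ₹80,000 (q = 1 of N = 5).
Gap ratios (z−y)/z: (110000−80000)/110000 = 0.2727.
Σ = 0.272727. Dividing by the full population N = 5 gives P₁ = 0.0545.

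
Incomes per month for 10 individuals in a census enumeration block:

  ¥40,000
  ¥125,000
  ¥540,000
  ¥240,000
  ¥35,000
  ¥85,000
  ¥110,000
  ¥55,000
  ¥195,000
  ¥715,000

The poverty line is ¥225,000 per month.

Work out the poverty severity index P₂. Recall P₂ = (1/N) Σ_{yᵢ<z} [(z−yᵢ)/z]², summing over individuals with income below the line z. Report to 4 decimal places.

Poor units: ¥35,000, ¥40,000, ¥55,000, ¥85,000, ¥110,000, ¥125,000, ¥195,000 (q = 7 of N = 10).
Gap ratios (z−y)/z: (225000−35000)/225000 = 0.8444; (225000−40000)/225000 = 0.8222; (225000−55000)/225000 = 0.7556; (225000−85000)/225000 = 0.6222; (225000−110000)/225000 = 0.5111; (225000−125000)/225000 = 0.4444; (225000−195000)/225000 = 0.1333.
Squared: 0.7131; 0.6760; 0.5709; 0.3872; 0.2612; 0.1975; 0.0178.
Sum = 2.823704; P₂ = 2.823704 / 10 = 0.2824.

0.2824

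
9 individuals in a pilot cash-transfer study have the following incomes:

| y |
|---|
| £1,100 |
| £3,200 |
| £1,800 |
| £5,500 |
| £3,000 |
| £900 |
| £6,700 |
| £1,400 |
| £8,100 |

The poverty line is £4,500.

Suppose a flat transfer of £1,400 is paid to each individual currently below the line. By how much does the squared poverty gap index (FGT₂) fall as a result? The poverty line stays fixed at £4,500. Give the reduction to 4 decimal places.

Before: below the line — £900, £1,100, £1,400, £1,800, £3,000, £3,200; squared poverty gap index (FGT₂) = 0.248889.
After the £1,400 transfer: below the line — £2,300, £2,500, £2,800, £3,200, £4,400; squared poverty gap index (FGT₂) = 0.073690.
Reduction = 0.248889 − 0.073690 = 0.1752.

0.1752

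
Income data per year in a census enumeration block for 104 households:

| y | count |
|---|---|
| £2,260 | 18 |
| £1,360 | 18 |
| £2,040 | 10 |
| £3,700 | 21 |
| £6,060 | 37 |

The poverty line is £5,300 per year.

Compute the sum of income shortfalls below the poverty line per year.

£191,840

Below the line: 18×£1,360, 10×£2,040, 18×£2,260, 21×£3,700 (q = 67 of N = 104).
Individual gaps: 18×(5300−1360) = 70920; 10×(5300−2040) = 32600; 18×(5300−2260) = 54720; 21×(5300−3700) = 33600.
Aggregate gap = £191,840.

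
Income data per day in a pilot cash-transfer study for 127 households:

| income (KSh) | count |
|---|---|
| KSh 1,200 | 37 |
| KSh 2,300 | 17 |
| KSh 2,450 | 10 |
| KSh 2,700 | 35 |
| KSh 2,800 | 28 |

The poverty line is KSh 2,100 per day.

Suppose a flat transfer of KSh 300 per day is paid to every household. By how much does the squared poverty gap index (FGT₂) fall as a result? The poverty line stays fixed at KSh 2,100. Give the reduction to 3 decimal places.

0.030

Before: below the line — 37×KSh 1,200; squared poverty gap index (FGT₂) = 0.05351.
After the KSh 300 transfer: below the line — 37×KSh 1,500; squared poverty gap index (FGT₂) = 0.02378.
Reduction = 0.05351 − 0.02378 = 0.030.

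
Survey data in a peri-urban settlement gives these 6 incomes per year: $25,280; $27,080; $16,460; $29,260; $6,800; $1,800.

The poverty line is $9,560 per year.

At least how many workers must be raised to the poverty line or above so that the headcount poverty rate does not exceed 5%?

2 of the 6 workers are poor, so H = 2/6 = 0.333.
A headcount ratio of at most 5% allows at most ⌊0.05 × 6⌋ = 0 poor workers.
So at least 2 − 0 = 2 must be lifted.

2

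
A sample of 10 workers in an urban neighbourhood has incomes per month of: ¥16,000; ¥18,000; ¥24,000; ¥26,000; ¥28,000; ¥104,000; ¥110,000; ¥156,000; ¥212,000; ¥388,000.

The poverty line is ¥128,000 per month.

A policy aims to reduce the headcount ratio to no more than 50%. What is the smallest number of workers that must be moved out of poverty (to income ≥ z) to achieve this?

7 of the 10 workers are poor, so H = 7/10 = 0.700.
A headcount ratio of at most 50% allows at most ⌊0.50 × 10⌋ = 5 poor workers.
So at least 7 − 5 = 2 must be lifted.

2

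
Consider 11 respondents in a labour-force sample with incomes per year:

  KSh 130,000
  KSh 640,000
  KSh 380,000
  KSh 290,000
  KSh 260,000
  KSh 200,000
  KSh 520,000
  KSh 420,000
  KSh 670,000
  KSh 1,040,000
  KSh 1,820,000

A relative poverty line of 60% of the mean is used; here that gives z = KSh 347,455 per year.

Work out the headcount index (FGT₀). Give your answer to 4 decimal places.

0.3636

4 of the 11 respondents have income below KSh 347,455.
H = 4/11 = 0.3636.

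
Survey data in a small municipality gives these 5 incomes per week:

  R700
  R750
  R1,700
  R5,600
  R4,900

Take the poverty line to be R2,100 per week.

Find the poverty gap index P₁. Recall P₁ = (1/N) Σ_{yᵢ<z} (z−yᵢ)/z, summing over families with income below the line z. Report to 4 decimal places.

Poor units: R700, R750, R1,700 (q = 3 of N = 5).
Relative gaps: (2100−700)/2100 = 0.6667; (2100−750)/2100 = 0.6429; (2100−1700)/2100 = 0.1905.
Sum of shortfalls = 1.500000; P₁ averages over all N: 1.500000 / 5 = 0.3000.

0.3000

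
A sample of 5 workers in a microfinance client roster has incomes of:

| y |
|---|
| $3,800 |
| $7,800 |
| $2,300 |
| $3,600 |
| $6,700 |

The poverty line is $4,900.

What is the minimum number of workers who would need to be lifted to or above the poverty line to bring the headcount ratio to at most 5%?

Currently q = 3 of N = 5 are below the line (H = 0.600).
A headcount ratio of at most 5% allows at most ⌊0.05 × 5⌋ = 0 poor workers.
So at least 3 − 0 = 3 must be lifted.

3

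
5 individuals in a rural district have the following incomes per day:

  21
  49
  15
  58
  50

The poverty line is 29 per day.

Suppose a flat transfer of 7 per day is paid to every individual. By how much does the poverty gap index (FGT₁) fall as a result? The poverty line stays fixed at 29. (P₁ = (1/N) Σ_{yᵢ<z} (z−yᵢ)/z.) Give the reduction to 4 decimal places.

0.0966

Before: below the line — 15, 21; poverty gap index (FGT₁) = 0.151724.
After the 7 transfer: below the line — 22, 28; poverty gap index (FGT₁) = 0.055172.
Reduction = 0.151724 − 0.055172 = 0.0966.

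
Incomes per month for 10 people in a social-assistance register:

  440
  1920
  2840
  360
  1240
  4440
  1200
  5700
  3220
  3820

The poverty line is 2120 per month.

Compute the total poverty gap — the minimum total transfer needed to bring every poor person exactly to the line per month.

Below the line: 360, 440, 1200, 1240, 1920 (q = 5 of N = 10).
Individual gaps: 2120−360 = 1760; 2120−440 = 1680; 2120−1200 = 920; 2120−1240 = 880; 2120−1920 = 200.
Aggregate gap = 5440.

5440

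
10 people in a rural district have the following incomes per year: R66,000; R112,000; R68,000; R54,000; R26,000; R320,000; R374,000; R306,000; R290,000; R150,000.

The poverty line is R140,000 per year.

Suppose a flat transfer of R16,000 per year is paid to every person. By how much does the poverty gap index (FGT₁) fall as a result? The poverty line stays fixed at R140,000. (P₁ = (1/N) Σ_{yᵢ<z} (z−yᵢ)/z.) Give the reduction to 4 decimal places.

Before: below the line — R26,000, R54,000, R66,000, R68,000, R112,000; poverty gap index (FGT₁) = 0.267143.
After the R16,000 transfer: below the line — R42,000, R70,000, R82,000, R84,000, R128,000; poverty gap index (FGT₁) = 0.210000.
Reduction = 0.267143 − 0.210000 = 0.0571.

0.0571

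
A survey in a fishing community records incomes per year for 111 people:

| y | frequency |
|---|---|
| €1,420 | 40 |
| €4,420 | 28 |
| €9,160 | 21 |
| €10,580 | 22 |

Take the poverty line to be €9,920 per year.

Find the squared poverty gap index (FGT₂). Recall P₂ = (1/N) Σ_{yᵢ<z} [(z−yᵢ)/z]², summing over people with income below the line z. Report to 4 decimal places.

Poor units: 40×€1,420, 28×€4,420, 21×€9,160 (q = 89 of N = 111).
Normalized shortfalls: (9920−1420)/9920 = 0.8569 (×40); (9920−4420)/9920 = 0.5544 (×28); (9920−9160)/9920 = 0.0766 (×21).
Squared: 0.7342 (×40); 0.3074 (×28); 0.0059 (×21).
Sum = 38.098433; P₂ = 38.098433 / 111 = 0.3432.

0.3432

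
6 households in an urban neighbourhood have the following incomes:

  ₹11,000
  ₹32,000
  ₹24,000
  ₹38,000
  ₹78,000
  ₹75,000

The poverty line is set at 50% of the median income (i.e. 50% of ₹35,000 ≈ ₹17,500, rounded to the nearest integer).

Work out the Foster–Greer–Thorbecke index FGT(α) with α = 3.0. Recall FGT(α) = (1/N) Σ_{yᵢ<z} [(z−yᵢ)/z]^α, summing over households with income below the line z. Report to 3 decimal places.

0.009

Below z: ₹11,000 (q = 1 of N = 6).
Shortfall ratios: (17500−11000)/17500 = 0.3714.
Raised to α = 3.0: 0.05124.
Sum = 0.051242; FGT(3.0) = 0.051242 / 6 = 0.009.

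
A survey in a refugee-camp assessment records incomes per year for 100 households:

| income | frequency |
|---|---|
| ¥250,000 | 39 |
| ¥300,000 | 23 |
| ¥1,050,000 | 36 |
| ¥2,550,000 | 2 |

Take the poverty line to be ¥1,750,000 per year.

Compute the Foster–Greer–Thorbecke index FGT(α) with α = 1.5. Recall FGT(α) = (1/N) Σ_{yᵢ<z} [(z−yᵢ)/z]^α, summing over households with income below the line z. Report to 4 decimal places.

Incomes under z: 39×¥250,000, 23×¥300,000, 36×¥1,050,000 (q = 98 of N = 100).
Gap ratios (z−y)/z: (1750000−250000)/1750000 = 0.8571 (×39); (1750000−300000)/1750000 = 0.8286 (×23); (1750000−1050000)/1750000 = 0.4000 (×36).
Raised to α = 1.5: 0.79356 (×39); 0.75421 (×23); 0.25298 (×36).
Sum = 57.403139; FGT(1.5) = 57.403139 / 100 = 0.5740.

0.5740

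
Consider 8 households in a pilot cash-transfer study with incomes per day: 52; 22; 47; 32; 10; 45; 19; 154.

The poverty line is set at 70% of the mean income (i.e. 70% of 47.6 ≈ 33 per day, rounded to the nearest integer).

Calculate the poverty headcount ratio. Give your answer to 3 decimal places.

0.500

4 of the 8 households have income below 33.
H = 4/8 = 0.500.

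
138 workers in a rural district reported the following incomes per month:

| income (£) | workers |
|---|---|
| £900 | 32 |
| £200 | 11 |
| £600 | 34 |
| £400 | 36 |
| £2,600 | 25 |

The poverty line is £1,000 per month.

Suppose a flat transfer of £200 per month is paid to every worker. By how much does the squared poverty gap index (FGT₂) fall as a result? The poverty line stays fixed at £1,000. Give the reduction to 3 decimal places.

Before: below the line — 11×£200, 36×£400, 34×£600, 32×£900; squared poverty gap index (FGT₂) = 0.18667.
After the £200 transfer: below the line — 11×£400, 36×£600, 34×£800; squared poverty gap index (FGT₂) = 0.08029.
Reduction = 0.18667 − 0.08029 = 0.106.

0.106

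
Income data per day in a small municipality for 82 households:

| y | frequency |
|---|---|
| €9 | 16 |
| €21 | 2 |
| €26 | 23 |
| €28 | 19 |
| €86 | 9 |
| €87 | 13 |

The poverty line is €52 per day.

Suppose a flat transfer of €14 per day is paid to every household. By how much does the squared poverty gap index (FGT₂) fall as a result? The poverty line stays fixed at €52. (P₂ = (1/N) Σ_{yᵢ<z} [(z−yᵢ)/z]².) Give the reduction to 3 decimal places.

Before: below the line — 16×€9, 2×€21, 23×€26, 19×€28; squared poverty gap index (FGT₂) = 0.26157.
After the €14 transfer: below the line — 16×€23, 2×€35, 23×€40, 19×€42; squared poverty gap index (FGT₂) = 0.08680.
Reduction = 0.26157 − 0.08680 = 0.175.

0.175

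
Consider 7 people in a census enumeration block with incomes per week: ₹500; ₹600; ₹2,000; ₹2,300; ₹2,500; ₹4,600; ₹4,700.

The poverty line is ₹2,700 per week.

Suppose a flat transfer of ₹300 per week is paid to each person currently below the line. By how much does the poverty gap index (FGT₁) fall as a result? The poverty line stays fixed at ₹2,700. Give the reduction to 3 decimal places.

0.074

Before: below the line — ₹500, ₹600, ₹2,000, ₹2,300, ₹2,500; poverty gap index (FGT₁) = 0.29630.
After the ₹300 transfer: below the line — ₹800, ₹900, ₹2,300, ₹2,600; poverty gap index (FGT₁) = 0.22222.
Reduction = 0.29630 − 0.22222 = 0.074.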